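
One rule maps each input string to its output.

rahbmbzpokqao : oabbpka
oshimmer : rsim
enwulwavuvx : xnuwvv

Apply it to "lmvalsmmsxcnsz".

Each output is the input with this applied: move the last character to the front, then keep every other character starting from the first (positions 1st, 3rd, 5th, ...).
For "lmvalsmmsxcnsz", step one produces "zlmvalsmmsxcns"; step two turns that into "zmasmxn".

zmasmxn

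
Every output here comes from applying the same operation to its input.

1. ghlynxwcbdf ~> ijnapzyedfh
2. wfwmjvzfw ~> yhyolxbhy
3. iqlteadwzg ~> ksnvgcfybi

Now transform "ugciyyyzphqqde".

wiekaaabrjssfg

The transformation: shift every letter 2 places forward in the alphabet (wrapping around).
Doing the same to "ugciyyyzphqqde": "wiekaaabrjssfg".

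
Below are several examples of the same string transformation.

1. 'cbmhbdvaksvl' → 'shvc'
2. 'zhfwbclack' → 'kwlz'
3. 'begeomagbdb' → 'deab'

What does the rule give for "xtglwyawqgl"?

glax

The pattern: keep one character in every 3, starting at position 1 (positions 1st, 4th, 7th, ...), then swap the first and last characters.
Applying both steps to "xtglwyawqgl": "xlag", then "glax".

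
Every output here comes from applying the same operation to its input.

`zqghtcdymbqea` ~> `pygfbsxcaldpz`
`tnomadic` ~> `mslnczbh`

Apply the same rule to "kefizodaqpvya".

The transformation: shift every letter 1 place backward in the alphabet (wrapping around), then swap each adjacent pair of characters (1↔2, 3↔4, ...).
Starting from "kefizodaqpvya": after the first operation, "jdehynczpouxz"; after the second, "djhenyzcopxuz".
(Check on "zqghtcdymbqea": → "ypfgsbcxlapdz" → "pygfbsxcaldpz" ✓)

djhenyzcopxuz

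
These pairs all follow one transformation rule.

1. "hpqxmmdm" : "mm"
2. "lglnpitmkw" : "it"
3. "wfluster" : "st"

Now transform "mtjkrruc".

The rule is to swap the front and back halves of the string, then keep only the first 2 characters.
"mtjkrruc" → "rrucmtjk" → "rr".

rr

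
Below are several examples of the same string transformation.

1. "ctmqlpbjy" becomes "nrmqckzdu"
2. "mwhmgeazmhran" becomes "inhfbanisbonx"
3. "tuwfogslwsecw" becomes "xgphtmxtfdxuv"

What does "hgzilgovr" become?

The pattern: shift every letter 1 place forward in the alphabet (wrapping around), then move the first 2 characters to the end (rotate left by 2).
"hgzilgovr" → "ajmhpwsih".

ajmhpwsih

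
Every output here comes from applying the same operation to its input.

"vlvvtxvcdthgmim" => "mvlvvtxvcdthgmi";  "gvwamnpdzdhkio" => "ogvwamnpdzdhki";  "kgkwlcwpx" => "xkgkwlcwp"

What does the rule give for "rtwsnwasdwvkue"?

ertwsnwasdwvku

The rule is to move the last character to the front.
For "rtwsnwasdwvkue" the result is "ertwsnwasdwvku".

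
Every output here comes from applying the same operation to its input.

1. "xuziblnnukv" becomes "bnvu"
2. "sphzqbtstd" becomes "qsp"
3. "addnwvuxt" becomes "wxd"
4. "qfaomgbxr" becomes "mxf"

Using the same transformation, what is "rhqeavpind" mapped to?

aih

The pattern: keep one character in every 3, starting at position 2 (positions 2nd, 5th, 8th, ...), then move the first character to the end.
For "rhqeavpind", step one produces "hai"; step two turns that into "aih".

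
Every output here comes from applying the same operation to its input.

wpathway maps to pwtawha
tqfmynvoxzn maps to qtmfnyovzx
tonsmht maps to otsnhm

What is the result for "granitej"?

The transformation: delete the last character, then swap each adjacent pair of characters (1↔2, 3↔4, ...).
Starting from "granitej": after the first operation, "granite"; after the second, "rgnatie".

rgnatie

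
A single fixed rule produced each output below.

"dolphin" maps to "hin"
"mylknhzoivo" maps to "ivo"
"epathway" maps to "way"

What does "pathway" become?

way

In each case the input is transformed by: keep only the last 3 characters.
For "pathway" the result is "way".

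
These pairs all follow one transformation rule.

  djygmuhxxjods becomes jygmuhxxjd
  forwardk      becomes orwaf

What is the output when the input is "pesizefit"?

esizep

The transformation: delete the last 3 characters, then move the first character to the end.
On "pesizefit": the first step gives "pesize", and the second then gives "esizep".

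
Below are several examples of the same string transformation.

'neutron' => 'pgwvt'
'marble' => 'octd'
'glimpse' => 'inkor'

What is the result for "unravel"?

wptcx

The rule is to delete the last 2 characters, then shift every letter 2 places forward in the alphabet (wrapping around).
Applying that to "unravel" gives "wptcx".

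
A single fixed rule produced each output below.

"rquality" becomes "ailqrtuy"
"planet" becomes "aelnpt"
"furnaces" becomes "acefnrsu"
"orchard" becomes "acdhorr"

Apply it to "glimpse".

In each case the input is transformed by: sort the characters into alphabetical order.
Doing the same to "glimpse": "egilmps".

egilmps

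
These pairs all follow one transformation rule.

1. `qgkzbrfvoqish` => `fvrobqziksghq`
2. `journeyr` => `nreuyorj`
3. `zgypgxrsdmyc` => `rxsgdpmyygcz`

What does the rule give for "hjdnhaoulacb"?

oauhlnadcjbh

In each case the input is transformed by: take characters alternately from the front and the back (1st, last, 2nd, 2nd-last, ...), then reverse the string.
"hjdnhaoulacb" → "hbjcdanlhuao" → "oauhlnadcjbh".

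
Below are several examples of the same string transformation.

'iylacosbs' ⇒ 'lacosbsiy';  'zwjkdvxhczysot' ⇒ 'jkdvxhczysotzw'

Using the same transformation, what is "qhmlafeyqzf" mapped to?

In each case the input is transformed by: move the first 2 characters to the end (rotate left by 2).
Applying that to "qhmlafeyqzf" gives "mlafeyqzfqh".

mlafeyqzfqh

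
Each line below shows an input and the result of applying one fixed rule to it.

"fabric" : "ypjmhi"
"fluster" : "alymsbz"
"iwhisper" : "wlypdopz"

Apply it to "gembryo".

yfvnlti

Each output is the input with this applied: move the last 3 characters to the front (rotate right by 3), then shift every letter 7 places forward in the alphabet (wrapping around).
On "gembryo": the first step gives "ryogemb", and the second then gives "yfvnlti".
(Check on "fluster": → "terflus" → "alymsbz" ✓)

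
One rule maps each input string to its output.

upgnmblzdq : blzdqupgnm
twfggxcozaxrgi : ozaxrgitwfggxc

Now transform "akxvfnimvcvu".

Each output is the input with this applied: swap the front and back halves of the string.
For "akxvfnimvcvu" the result is "imvcvuakxvfn".

imvcvuakxvfn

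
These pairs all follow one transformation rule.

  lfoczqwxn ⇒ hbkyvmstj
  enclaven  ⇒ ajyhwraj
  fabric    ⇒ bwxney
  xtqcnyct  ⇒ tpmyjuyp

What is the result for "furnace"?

Looking at the pairs, the operation is to shift every letter 4 places backward in the alphabet (wrapping around).
Applying that to "furnace" gives "bqnjwya".

bqnjwya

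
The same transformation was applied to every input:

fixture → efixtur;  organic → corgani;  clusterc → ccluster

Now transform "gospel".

lgospe

Looking at the pairs, the operation is to move the last character to the front.
So "gospel" becomes "lgospe".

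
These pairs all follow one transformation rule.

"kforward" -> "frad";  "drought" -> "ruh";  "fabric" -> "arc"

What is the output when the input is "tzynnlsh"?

Each output is the input with this applied: keep every other character starting from the second (positions 2nd, 4th, 6th, ...).
Applying that to "tzynnlsh" gives "znlh".

znlh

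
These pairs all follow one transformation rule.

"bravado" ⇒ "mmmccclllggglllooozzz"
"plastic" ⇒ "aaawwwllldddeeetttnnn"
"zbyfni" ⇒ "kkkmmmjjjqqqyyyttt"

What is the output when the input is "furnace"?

Rule — shift every letter 11 places forward in the alphabet (wrapping around), then repeat every character 3 times.
For "furnace", step one produces "qfcylnp"; step two turns that into "qqqfffcccyyylllnnnppp".

qqqfffcccyyylllnnnppp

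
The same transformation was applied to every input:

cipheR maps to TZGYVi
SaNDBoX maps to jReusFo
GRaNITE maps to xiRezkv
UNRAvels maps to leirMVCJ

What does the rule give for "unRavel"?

Rule — flip the case of every letter, then shift every letter 9 places backward in the alphabet (wrapping around).
For "unRavel", step one produces "UNrAVEL"; step two turns that into "LEiRMVC".
(Check on "UNRAvels": → "unraVELS" → "leirMVCJ" ✓)

LEiRMVC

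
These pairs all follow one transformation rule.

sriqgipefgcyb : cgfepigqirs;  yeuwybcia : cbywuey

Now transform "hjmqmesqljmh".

jlqsemqmjh

Looking at the pairs, the operation is to reverse the string, then delete the first 2 characters.
On "hjmqmesqljmh" that produces "jlqsemqmjh".
(Check on "sriqgipefgcyb": → "bycgfepigqirs" → "cgfepigqirs" ✓)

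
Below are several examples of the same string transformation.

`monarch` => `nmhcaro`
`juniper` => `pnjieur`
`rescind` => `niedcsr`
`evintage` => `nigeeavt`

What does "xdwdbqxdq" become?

Rule — sort the characters into reverse alphabetical order, then move the first 2 characters to the end (rotate left by 2).
Working it through for "xdwdbqxdq": intermediate "xxwqqdddb", final "wqqdddbxx".
(Check on "evintage": → "vtnigeea" → "nigeeavt" ✓)

wqqdddbxx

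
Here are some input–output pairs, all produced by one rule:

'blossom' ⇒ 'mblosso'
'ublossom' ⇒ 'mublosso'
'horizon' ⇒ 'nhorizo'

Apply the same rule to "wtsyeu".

uwtsye

What's happening: move the last character to the front.
Applying that to "wtsyeu" gives "uwtsye".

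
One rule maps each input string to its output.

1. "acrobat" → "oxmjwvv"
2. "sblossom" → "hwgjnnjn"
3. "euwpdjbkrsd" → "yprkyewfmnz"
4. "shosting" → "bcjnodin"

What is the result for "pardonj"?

Looking at the pairs, the operation is to swap the first and last characters, then shift every letter 5 places backward in the alphabet (wrapping around).
"pardonj" → "evmyjik".

evmyjik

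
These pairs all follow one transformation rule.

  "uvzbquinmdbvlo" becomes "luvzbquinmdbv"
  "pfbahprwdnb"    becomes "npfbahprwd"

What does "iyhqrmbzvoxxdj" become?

What's happening: delete the last character, then move the last character to the front.
For "iyhqrmbzvoxxdj", step one produces "iyhqrmbzvoxxd"; step two turns that into "diyhqrmbzvoxx".

diyhqrmbzvoxx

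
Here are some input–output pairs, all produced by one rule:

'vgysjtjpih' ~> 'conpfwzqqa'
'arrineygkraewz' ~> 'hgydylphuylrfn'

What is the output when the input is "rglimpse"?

The transformation: shift every letter 7 places forward in the alphabet (wrapping around), then take characters alternately from the front and the back (1st, last, 2nd, 2nd-last, ...).
Applying that to "rglimpse" gives "ylnzswpt".
(Check on "arrineygkraewz": → "hyypulfnryhldg" → "hgydylphuylrfn" ✓)

ylnzswpt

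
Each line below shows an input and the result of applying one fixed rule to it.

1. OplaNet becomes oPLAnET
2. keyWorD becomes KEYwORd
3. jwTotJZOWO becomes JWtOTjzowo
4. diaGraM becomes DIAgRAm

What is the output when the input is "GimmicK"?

In each case the input is transformed by: flip the case of every letter.
Applying that to "GimmicK" gives "gIMMICk".

gIMMICk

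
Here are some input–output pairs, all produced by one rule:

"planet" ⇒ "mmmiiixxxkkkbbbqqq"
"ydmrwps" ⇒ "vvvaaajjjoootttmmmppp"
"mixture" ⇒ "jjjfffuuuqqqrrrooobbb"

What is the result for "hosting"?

eeelllpppqqqfffkkkddd

Rule — repeat every character 3 times, then shift every letter 3 places backward in the alphabet (wrapping around).
"hosting" → "hhhooossstttiiinnnggg" → "eeelllpppqqqfffkkkddd".
(Check on "mixture": → "mmmiiixxxtttuuurrreee" → "jjjfffuuuqqqrrrooobbb" ✓)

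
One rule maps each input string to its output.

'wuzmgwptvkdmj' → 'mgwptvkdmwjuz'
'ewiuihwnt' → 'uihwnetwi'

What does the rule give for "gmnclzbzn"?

Rule — swap the first and last characters, then move the first 3 characters to the end (rotate left by 3).
So "gmnclzbzn" becomes "clzbzgnmn".
(Check on "wuzmgwptvkdmj": → "juzmgwptvkdmw" → "mgwptvkdmwjuz" ✓)

clzbzgnmn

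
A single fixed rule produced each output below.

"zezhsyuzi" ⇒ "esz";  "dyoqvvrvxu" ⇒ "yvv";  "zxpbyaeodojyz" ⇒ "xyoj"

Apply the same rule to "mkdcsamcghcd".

kscc

The rule is to keep one character in every 3, starting at position 2 (positions 2nd, 5th, 8th, ...).
"mkdcsamcghcd" → "kscc".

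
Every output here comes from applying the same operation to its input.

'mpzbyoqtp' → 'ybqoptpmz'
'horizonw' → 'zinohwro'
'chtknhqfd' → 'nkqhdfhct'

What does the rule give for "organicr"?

naciorgr

Rule — move the first 3 characters to the end (rotate left by 3), then swap each adjacent pair of characters (1↔2, 3↔4, ...).
Applying both steps to "organicr": "anicrorg", then "naciorgr".
(Check on "chtknhqfd": → "knhqfdcht" → "nkqhdfhct" ✓)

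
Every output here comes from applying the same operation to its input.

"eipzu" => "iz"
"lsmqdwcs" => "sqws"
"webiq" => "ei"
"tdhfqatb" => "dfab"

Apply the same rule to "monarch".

oac

The pattern: keep every other character starting from the second (positions 2nd, 4th, 6th, ...).
Doing the same to "monarch": "oac".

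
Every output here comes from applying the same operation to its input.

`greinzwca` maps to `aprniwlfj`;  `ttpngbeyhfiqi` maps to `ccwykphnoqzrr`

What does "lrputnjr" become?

audywcas

Each output is the input with this applied: swap each adjacent pair of characters (1↔2, 3↔4, ...), then shift every letter 9 places forward in the alphabet (wrapping around).
So "lrputnjr" becomes "audywcas".
(Check on "ttpngbeyhfiqi": → "ttnpbgyefhqii" → "ccwykphnoqzrr" ✓)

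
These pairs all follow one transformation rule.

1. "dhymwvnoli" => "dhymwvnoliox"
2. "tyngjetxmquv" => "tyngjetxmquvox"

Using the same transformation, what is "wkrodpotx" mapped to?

wkrodpotxox

Looking at the pairs, the operation is to append "ox".
Applying that to "wkrodpotx" gives "wkrodpotxox".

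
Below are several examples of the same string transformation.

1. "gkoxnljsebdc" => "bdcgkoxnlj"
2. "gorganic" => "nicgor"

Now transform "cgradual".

ualcgr

The pattern: move the last 3 characters to the front (rotate right by 3), then delete the last 2 characters.
Applying that to "cgradual" gives "ualcgr".
(Check on "gkoxnljsebdc": → "bdcgkoxnljse" → "bdcgkoxnlj" ✓)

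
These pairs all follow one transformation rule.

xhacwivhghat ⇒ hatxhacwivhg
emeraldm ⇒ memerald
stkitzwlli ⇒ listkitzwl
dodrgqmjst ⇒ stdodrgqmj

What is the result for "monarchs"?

The pattern: swap the front and back halves of the string, then move the first 3 characters to the end (rotate left by 3).
"monarchs" → "rchsmona" → "smonarch".

smonarch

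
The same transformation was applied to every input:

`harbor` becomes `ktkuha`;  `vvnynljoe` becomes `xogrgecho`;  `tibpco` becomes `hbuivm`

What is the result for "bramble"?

xktfueu

The pattern: shift every letter 7 places backward in the alphabet (wrapping around), then swap the first and last characters.
For "bramble", step one produces "uktfuex"; step two turns that into "xktfueu".
(Check on "vvnynljoe": → "oogrgechx" → "xogrgecho" ✓)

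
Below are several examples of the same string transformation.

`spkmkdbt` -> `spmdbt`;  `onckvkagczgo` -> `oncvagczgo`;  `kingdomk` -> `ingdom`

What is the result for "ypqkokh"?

ypqoh

What's happening: remove every "k".
"ypqkokh" → "ypqoh".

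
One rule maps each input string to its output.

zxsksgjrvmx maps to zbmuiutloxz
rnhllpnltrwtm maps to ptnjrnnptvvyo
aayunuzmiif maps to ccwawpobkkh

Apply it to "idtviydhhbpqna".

fkxvakjfdjsrcp

The pattern: swap each adjacent pair of characters (1↔2, 3↔4, ...), then shift every letter 2 places forward in the alphabet (wrapping around).
On "idtviydhhbpqna": the first step gives "divtyihdbhqpan", and the second then gives "fkxvakjfdjsrcp".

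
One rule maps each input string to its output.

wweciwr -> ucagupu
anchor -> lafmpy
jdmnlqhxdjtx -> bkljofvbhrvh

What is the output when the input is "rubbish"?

szzgqfp

Looking at the pairs, the operation is to shift every letter 2 places backward in the alphabet (wrapping around), then move the first character to the end.
For "rubbish", step one produces "pszzgqf"; step two turns that into "szzgqfp".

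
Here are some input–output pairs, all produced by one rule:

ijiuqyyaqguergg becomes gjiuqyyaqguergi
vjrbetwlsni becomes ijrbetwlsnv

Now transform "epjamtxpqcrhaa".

The rule is to swap the first and last characters.
Applying that to "epjamtxpqcrhaa" gives "apjamtxpqcrhae".

apjamtxpqcrhae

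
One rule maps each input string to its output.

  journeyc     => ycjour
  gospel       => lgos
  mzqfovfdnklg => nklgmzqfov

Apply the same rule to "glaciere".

reglac

Looking at the pairs, the operation is to swap the front and back halves of the string, then delete the first 2 characters.
So "glaciere" becomes "reglac".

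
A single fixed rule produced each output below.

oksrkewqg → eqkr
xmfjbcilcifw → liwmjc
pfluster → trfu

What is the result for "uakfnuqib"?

uiaf

Each output is the input with this applied: keep every other character starting from the second (positions 2nd, 4th, 6th, ...), then swap the front and back halves of the string.
Starting from "uakfnuqib": after the first operation, "afui"; after the second, "uiaf".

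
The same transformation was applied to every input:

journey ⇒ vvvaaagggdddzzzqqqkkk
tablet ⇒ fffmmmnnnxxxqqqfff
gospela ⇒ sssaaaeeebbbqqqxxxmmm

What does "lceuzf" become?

Looking at the pairs, the operation is to repeat every character 3 times, then shift every letter 12 places forward in the alphabet (wrapping around).
"lceuzf" → "lllccceeeuuuzzzfff" → "xxxoooqqqggglllrrr".
(Check on "gospela": → "gggooossspppeeelllaaa" → "sssaaaeeebbbqqqxxxmmm" ✓)

xxxoooqqqggglllrrr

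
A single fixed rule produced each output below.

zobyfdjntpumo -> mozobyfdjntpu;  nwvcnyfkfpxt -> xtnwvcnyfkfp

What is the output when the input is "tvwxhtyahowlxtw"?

twtvwxhtyahowlx

The pattern: move the last 2 characters to the front (rotate right by 2).
For "tvwxhtyahowlxtw" the result is "twtvwxhtyahowlx".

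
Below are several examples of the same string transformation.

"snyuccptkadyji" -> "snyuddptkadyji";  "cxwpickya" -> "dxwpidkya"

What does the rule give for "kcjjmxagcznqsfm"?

kdjjmxagdznqsfm

What's happening: replace every "c" with "d".
For "kcjjmxagcznqsfm" the result is "kdjjmxagdznqsfm".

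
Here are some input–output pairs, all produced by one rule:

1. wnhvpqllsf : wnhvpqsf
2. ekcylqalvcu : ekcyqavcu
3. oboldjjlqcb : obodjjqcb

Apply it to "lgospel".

gospe

In each case the input is transformed by: remove every "l".
So "lgospel" becomes "gospe".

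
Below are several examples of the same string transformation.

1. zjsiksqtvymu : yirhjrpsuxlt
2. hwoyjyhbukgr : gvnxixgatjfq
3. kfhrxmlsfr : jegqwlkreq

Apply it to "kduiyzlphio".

jcthxykoghn

The transformation: shift every letter 1 place backward in the alphabet (wrapping around).
"kduiyzlphio" → "jcthxykoghn".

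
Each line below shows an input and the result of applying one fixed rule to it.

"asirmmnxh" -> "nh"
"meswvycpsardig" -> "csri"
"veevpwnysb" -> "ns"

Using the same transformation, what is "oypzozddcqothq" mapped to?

The rule is to keep every other character starting from the first (positions 1st, 3rd, 5th, ...), then delete the first 3 characters.
On "oypzozddcqothq": the first step gives "opodcoh", and the second then gives "dcoh".

dcoh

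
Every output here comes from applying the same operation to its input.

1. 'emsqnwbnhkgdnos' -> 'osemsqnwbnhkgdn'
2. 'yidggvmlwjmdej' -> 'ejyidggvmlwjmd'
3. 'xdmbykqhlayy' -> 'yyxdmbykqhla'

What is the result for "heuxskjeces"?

esheuxskjec

The pattern: move the last 2 characters to the front (rotate right by 2).
So "heuxskjeces" becomes "esheuxskjec".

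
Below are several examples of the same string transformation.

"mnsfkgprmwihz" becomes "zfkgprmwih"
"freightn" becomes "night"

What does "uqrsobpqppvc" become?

csobpqppv

Looking at the pairs, the operation is to delete the first 3 characters, then move the last character to the front.
So "uqrsobpqppvc" becomes "csobpqppv".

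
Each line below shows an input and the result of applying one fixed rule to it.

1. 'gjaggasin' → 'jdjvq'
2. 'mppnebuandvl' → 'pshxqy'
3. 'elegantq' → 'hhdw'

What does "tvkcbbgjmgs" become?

What's happening: keep every other character starting from the first (positions 1st, 3rd, 5th, ...), then shift every letter 3 places forward in the alphabet (wrapping around).
"tvkcbbgjmgs" → "tkbgms" → "wnejpv".

wnejpv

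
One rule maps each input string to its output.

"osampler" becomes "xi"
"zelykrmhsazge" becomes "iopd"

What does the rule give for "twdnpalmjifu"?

What's happening: shift every letter 3 places backward in the alphabet (wrapping around), then keep one character in every 3, starting at position 3 (positions 3rd, 6th, 9th, ...).
Applying both steps to "twdnpalmjifu": "qtakmxijgfcr", then "axgr".

axgr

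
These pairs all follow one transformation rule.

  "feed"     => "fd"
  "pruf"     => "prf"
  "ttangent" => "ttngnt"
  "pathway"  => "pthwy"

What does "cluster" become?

The transformation: remove every vowel.
Applying that to "cluster" gives "clstr".

clstr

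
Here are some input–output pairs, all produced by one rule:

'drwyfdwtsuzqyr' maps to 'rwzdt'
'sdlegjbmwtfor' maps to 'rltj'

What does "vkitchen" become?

Each output is the input with this applied: take characters alternately from the front and the back (1st, last, 2nd, 2nd-last, ...), then keep one character in every 3, starting at position 2 (positions 2nd, 5th, 8th, ...).
For "vkitchen", step one produces "vnkeihtc"; step two turns that into "nic".
(Check on "sdlegjbmwtfor": → "srdolfetgwjmb" → "rltj" ✓)

nic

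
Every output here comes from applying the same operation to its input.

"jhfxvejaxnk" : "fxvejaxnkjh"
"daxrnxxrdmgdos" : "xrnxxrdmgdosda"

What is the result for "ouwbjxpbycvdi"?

wbjxpbycvdiou

What's happening: move the first 2 characters to the end (rotate left by 2).
On "ouwbjxpbycvdi" that produces "wbjxpbycvdiou".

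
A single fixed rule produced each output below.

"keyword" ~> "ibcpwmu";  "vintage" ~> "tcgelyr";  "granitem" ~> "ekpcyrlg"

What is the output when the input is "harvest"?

What's happening: shift every letter 2 places backward in the alphabet (wrapping around), then take characters alternately from the front and the back (1st, last, 2nd, 2nd-last, ...).
On "harvest": the first step gives "fyptcqr", and the second then gives "fryqpct".
(Check on "keyword": → "icwumpb" → "ibcpwmu" ✓)

fryqpct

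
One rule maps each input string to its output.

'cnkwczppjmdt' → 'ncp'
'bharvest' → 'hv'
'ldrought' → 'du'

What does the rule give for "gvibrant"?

Rule — keep one character in every 3, starting at position 2 (positions 2nd, 5th, 8th, ...), then delete the last character.
Doing the same to "gvibrant": "vr".

vr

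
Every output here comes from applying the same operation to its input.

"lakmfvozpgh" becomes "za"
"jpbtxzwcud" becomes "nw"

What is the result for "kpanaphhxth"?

ma

What's happening: shift every letter 7 places backward in the alphabet (wrapping around), then keep only the last 2 characters.
Applying that to "kpanaphhxth" gives "ma".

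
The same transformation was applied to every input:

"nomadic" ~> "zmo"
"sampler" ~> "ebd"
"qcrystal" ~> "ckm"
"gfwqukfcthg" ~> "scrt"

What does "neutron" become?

zfz

What's happening: shift every letter 12 places forward in the alphabet (wrapping around), then keep one character in every 3, starting at position 1 (positions 1st, 4th, 7th, ...).
Applying both steps to "neutron": "zqgfdaz", then "zfz".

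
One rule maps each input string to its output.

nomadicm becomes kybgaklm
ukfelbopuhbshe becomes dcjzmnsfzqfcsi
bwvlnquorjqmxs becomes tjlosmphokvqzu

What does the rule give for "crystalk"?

wqryjiap

The transformation: shift every letter 2 places backward in the alphabet (wrapping around), then move the first 2 characters to the end (rotate left by 2).
Starting from "crystalk": after the first operation, "apwqryji"; after the second, "wqryjiap".
(Check on "nomadicm": → "lmkybgak" → "kybgaklm" ✓)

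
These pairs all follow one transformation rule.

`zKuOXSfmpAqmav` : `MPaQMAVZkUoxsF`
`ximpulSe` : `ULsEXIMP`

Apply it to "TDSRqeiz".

QEIZtdsr

The pattern: flip the case of every letter, then swap the front and back halves of the string.
Applying both steps to "TDSRqeiz": "tdsrQEIZ", then "QEIZtdsr".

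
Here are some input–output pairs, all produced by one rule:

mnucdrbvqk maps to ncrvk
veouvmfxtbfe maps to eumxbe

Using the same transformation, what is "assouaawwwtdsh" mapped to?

Each output is the input with this applied: keep every other character starting from the second (positions 2nd, 4th, 6th, ...).
For "assouaawwwtdsh" the result is "soawwdh".

soawwdh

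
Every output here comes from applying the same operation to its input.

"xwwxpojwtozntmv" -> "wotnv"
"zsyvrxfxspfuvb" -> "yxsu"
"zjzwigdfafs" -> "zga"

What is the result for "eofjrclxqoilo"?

fcql

The transformation: keep one character in every 3, starting at position 3 (positions 3rd, 6th, 9th, ...).
"eofjrclxqoilo" → "fcql".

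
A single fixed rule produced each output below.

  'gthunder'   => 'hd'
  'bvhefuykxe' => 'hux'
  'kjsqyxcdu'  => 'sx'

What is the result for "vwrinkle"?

rk

The pattern: delete the last character, then keep one character in every 3, starting at position 3 (positions 3rd, 6th, 9th, ...).
Starting from "vwrinkle": after the first operation, "vwrinkl"; after the second, "rk".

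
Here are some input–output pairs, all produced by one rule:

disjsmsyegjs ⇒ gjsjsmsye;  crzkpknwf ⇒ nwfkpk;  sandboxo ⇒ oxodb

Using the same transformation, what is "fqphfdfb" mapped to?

dfbhf

What's happening: delete the first 3 characters, then move the last 3 characters to the front (rotate right by 3).
Applying both steps to "fqphfdfb": "hfdfb", then "dfbhf".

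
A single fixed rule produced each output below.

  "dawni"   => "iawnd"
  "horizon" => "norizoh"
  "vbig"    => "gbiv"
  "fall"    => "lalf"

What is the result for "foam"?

moaf

The pattern: swap the first and last characters.
For "foam" the result is "moaf".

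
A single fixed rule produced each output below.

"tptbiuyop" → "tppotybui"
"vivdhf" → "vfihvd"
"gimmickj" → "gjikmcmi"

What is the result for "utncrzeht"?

The transformation: take characters alternately from the front and the back (1st, last, 2nd, 2nd-last, ...).
So "utncrzeht" becomes "utthneczr".

utthneczr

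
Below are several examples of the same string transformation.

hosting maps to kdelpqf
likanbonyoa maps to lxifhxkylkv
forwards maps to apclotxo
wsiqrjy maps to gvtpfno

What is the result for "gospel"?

bidlpm

Rule — shift every letter 3 places backward in the alphabet (wrapping around), then move the last 2 characters to the front (rotate right by 2).
"gospel" → "dlpmbi" → "bidlpm".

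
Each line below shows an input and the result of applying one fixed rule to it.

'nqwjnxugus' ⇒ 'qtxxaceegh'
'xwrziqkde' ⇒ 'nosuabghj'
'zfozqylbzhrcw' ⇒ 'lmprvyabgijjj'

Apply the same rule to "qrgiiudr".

nqssabbe

The rule is to sort the characters into alphabetical order, then shift every letter 10 places forward in the alphabet (wrapping around).
"qrgiiudr" → "dgiiqrru" → "nqssabbe".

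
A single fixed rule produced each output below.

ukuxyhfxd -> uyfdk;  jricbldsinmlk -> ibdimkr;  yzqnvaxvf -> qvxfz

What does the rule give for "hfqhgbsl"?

Each output is the input with this applied: move the first 2 characters to the end (rotate left by 2), then keep every other character starting from the first (positions 1st, 3rd, 5th, ...).
Starting from "hfqhgbsl": after the first operation, "qhgbslhf"; after the second, "qgsh".

qgsh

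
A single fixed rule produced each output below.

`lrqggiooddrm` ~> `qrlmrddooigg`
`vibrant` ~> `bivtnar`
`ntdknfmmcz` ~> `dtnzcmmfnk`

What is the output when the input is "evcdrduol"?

cveloudrd

Looking at the pairs, the operation is to move the first 3 characters to the end (rotate left by 3), then reverse the string.
For "evcdrduol" the result is "cveloudrd".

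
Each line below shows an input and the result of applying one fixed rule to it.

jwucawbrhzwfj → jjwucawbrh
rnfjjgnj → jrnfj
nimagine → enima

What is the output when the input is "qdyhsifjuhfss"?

The transformation: move the last character to the front, then delete the last 3 characters.
Applying both steps to "qdyhsifjuhfss": "sqdyhsifjuhfs", then "sqdyhsifju".

sqdyhsifju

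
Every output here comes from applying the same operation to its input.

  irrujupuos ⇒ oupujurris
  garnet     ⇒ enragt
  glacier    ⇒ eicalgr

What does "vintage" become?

gatnive

The rule is to reverse the string, then move the first character to the end.
Applying both steps to "vintage": "egatniv", then "gatnive".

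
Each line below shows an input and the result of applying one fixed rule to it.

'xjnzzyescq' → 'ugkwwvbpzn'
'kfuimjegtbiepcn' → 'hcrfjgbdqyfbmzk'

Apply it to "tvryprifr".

In each case the input is transformed by: shift every letter 3 places backward in the alphabet (wrapping around).
On "tvryprifr" that produces "qsovmofco".

qsovmofco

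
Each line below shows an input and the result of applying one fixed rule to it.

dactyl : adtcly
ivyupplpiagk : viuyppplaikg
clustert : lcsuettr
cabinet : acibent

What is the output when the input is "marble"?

ambrel

Rule — swap each adjacent pair of characters (1↔2, 3↔4, ...).
So "marble" becomes "ambrel".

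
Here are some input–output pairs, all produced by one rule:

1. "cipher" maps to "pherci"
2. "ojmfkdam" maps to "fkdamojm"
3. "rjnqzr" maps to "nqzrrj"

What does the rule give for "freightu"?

ightufre

In each case the input is transformed by: swap the front and back halves of the string, then move the last character to the front.
For "freightu", step one produces "ghtufrei"; step two turns that into "ightufre".
(Check on "ojmfkdam": → "kdamojmf" → "fkdamojm" ✓)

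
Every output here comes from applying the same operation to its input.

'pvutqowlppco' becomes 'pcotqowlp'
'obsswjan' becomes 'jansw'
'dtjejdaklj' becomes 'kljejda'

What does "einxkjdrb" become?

What's happening: delete the first 3 characters, then move the last 3 characters to the front (rotate right by 3).
On "einxkjdrb": the first step gives "xkjdrb", and the second then gives "drbxkj".

drbxkj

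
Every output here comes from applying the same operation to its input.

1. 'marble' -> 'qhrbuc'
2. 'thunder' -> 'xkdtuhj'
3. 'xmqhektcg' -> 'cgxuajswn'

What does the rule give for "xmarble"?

The pattern: move the first character to the end, then shift every letter 10 places backward in the alphabet (wrapping around).
Working it through for "xmarble": intermediate "marblex", final "cqhrbun".

cqhrbun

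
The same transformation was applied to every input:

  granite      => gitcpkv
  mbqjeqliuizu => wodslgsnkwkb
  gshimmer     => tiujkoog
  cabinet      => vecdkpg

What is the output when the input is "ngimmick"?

mpikooke

The rule is to shift every letter 2 places forward in the alphabet (wrapping around), then move the last character to the front.
Working it through for "ngimmick": intermediate "pikookem", final "mpikooke".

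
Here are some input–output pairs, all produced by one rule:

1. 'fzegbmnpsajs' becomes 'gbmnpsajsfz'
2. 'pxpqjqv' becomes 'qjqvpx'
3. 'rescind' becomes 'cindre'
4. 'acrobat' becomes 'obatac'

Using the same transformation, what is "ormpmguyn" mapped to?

pmguynor

Rule — move the first 3 characters to the end (rotate left by 3), then delete the last character.
"ormpmguyn" → "pmguynorm" → "pmguynor".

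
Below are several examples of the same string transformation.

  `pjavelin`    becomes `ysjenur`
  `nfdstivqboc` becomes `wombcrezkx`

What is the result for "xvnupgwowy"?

The rule is to delete the last character, then shift every letter 9 places forward in the alphabet (wrapping around).
Working it through for "xvnupgwowy": intermediate "xvnupgwow", final "gewdypfxf".

gewdypfxf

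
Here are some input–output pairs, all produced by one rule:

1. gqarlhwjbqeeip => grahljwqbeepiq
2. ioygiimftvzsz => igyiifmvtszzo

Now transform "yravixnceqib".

Each output is the input with this applied: swap each adjacent pair of characters (1↔2, 3↔4, ...), then move the first character to the end.
For "yravixnceqib", step one produces "ryvaxicnqebi"; step two turns that into "yvaxicnqebir".
(Check on "ioygiimftvzsz": → "oigyiifmvtszz" → "igyiifmvtszzo" ✓)

yvaxicnqebir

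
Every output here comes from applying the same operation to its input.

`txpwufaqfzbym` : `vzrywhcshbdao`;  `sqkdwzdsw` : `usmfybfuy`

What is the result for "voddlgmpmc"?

xqffnioroe

Rule — shift every letter 2 places forward in the alphabet (wrapping around).
Doing the same to "voddlgmpmc": "xqffnioroe".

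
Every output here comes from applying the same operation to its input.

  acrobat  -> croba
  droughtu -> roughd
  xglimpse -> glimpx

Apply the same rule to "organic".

Each output is the input with this applied: delete the last 2 characters, then move the first character to the end.
For "organic" the result is "rgano".

rgano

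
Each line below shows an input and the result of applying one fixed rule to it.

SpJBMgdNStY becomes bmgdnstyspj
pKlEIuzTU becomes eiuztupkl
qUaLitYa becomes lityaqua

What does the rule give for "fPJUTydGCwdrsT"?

In each case the input is transformed by: move the first 3 characters to the end (rotate left by 3), then convert every letter to lowercase.
For "fPJUTydGCwdrsT", step one produces "UTydGCwdrsTfPJ"; step two turns that into "utydgcwdrstfpj".

utydgcwdrstfpj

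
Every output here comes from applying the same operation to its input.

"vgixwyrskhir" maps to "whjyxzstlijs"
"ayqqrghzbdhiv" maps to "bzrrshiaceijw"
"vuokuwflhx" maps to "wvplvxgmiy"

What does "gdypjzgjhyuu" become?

What's happening: shift every letter 1 place forward in the alphabet (wrapping around).
"gdypjzgjhyuu" → "hezqkahkizvv".

hezqkahkizvv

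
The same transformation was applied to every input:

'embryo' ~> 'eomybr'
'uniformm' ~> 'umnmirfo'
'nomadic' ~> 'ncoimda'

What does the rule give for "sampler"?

sraemlp

In each case the input is transformed by: take characters alternately from the front and the back (1st, last, 2nd, 2nd-last, ...).
Applying that to "sampler" gives "sraemlp".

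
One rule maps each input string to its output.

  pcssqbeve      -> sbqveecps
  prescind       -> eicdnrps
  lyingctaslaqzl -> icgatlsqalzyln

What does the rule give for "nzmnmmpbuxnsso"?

mmmbpxusnosznn

Each output is the input with this applied: swap each adjacent pair of characters (1↔2, 3↔4, ...), then move the first 3 characters to the end (rotate left by 3).
"nzmnmmpbuxnsso" → "znnmmmbpxusnos" → "mmmbpxusnosznn".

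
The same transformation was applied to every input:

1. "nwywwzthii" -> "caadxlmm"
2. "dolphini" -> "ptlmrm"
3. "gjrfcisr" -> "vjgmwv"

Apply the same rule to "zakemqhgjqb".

oiqulknuf

Each output is the input with this applied: delete the first 2 characters, then shift every letter 4 places forward in the alphabet (wrapping around).
Doing the same to "zakemqhgjqb": "oiqulknuf".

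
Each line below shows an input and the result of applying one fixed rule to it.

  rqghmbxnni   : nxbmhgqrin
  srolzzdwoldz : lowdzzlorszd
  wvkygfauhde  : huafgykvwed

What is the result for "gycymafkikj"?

The transformation: move the last 2 characters to the front (rotate right by 2), then reverse the string.
For "gycymafkikj", step one produces "kjgycymafki"; step two turns that into "ikfamycygjk".

ikfamycygjk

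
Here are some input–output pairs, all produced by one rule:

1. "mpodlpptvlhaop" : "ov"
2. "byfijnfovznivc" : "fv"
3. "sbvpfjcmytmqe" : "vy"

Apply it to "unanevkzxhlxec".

Each output is the input with this applied: keep every other character starting from the first (positions 1st, 3rd, 5th, ...), then keep one character in every 3, starting at position 2 (positions 2nd, 5th, 8th, ...).
Working it through for "unanevkzxhlxec": intermediate "uaekxle", final "ax".

ax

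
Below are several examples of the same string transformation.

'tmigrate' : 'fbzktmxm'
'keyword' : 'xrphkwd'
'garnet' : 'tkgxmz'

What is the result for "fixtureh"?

The transformation: shift every letter 7 places backward in the alphabet (wrapping around), then move the first character to the end.
Applying both steps to "fixtureh": "ybqmnkxa", then "bqmnkxay".
(Check on "keyword": → "dxrphkw" → "xrphkwd" ✓)

bqmnkxay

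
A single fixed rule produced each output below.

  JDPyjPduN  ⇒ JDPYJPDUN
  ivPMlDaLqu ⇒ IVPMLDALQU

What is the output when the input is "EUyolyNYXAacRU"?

EUYOLYNYXAACRU

What's happening: convert every letter to uppercase.
On "EUyolyNYXAacRU" that produces "EUYOLYNYXAACRU".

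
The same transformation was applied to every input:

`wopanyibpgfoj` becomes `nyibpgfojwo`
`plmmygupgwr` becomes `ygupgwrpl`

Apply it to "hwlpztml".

The transformation: move the first 2 characters to the end (rotate left by 2), then delete the first 2 characters.
Working it through for "hwlpztml": intermediate "lpztmlhw", final "ztmlhw".

ztmlhw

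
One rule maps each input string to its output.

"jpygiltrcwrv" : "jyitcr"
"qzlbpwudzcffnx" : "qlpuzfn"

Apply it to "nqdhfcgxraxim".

The pattern: keep every other character starting from the first (positions 1st, 3rd, 5th, ...).
Applying that to "nqdhfcgxraxim" gives "ndfgrxm".

ndfgrxm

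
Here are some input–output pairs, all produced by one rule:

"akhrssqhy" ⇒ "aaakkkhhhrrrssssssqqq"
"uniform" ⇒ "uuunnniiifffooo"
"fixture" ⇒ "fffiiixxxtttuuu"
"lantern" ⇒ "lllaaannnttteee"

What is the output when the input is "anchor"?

Rule — delete the last 2 characters, then repeat every character 3 times.
Applying both steps to "anchor": "anch", then "aaannnccchhh".

aaannnccchhh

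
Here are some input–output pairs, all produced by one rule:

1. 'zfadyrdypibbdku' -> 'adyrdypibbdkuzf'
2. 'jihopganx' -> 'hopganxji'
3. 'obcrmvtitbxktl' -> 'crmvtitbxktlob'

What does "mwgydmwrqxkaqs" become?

Rule — move the first 2 characters to the end (rotate left by 2).
For "mwgydmwrqxkaqs" the result is "gydmwrqxkaqsmw".

gydmwrqxkaqsmw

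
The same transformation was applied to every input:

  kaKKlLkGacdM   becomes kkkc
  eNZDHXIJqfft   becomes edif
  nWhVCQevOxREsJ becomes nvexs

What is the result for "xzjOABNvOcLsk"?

The rule is to keep one character in every 3, starting at position 1 (positions 1st, 4th, 7th, ...), then convert every letter to lowercase.
"xzjOABNvOcLsk" → "xONck" → "xonck".

xonck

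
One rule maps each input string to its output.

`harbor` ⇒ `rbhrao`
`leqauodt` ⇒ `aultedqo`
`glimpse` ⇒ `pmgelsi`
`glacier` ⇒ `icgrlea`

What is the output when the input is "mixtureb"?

Each output is the input with this applied: take characters alternately from the front and the back (1st, last, 2nd, 2nd-last, ...), then move the last 2 characters to the front (rotate right by 2).
Starting from "mixtureb": after the first operation, "mbiexrtu"; after the second, "tumbiexr".

tumbiexr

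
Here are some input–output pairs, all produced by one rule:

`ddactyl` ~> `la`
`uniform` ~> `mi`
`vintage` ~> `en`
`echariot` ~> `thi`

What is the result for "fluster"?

The rule is to move the last 2 characters to the front (rotate right by 2), then keep one character in every 3, starting at position 2 (positions 2nd, 5th, 8th, ...).
Applying both steps to "fluster": "erflust", then "ru".

ru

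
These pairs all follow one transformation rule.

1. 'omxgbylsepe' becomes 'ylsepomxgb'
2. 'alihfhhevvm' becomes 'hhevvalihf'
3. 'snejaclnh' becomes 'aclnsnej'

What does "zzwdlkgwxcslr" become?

The pattern: delete the last character, then swap the front and back halves of the string.
Applying that to "zzwdlkgwxcslr" gives "gwxcslzzwdlk".

gwxcslzzwdlk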